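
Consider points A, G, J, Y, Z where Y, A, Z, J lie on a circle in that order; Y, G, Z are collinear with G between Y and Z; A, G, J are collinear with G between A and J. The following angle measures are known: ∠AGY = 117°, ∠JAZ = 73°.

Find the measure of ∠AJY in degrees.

∠AJY = 44°

1. ∠JGZ = 117°  [vertical angles at G]
2. ∠JYZ = 73°  [same arc ZJ]
3. ∠JGY = 63°  [linear pair at G on YZ]
4. ∠AJY = 44°  [△YGJ]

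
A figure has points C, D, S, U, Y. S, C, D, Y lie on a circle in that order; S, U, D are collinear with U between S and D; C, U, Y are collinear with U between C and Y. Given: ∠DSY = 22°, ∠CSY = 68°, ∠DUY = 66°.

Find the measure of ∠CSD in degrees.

1. ∠DCY = 22°  [same arc DY]
2. ∠CDY = 112°  [cyclic SCDY, opposite ∠S+∠D]
3. ∠CYD = 46°  [△CDY]
4. ∠CSD = 46°  [same arc CD]

∠CSD = 46°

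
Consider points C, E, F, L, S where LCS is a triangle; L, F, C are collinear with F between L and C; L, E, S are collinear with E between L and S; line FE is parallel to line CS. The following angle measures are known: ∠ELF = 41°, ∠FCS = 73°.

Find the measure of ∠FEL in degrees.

∠FEL = 66°

1. ∠CLS = 41°  [F on LC, E on LS]
2. ∠LCS = 73°  [F on ray CL]
3. ∠CSL = 66°  [△LCS]
4. ∠FEL = 66°  [FE∥CS, corresponding at E]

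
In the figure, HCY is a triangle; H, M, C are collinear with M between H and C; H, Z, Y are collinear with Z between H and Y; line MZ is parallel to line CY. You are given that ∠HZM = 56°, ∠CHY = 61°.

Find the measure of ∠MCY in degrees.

1. ∠CYH = 56°  [MZ∥CY, corresponding at Z]
2. ∠HCY = 63°  [△HCY]
3. ∠MCY = 63°  [M on ray CH]

∠MCY = 63°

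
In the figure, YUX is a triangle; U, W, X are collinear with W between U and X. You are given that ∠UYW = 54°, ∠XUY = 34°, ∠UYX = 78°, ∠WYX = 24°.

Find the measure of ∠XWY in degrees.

1. ∠UXY = 68°  [△YUX]
2. ∠WXY = 68°  [W on ray XU]
3. ∠XWY = 88°  [△YWX]

∠XWY = 88°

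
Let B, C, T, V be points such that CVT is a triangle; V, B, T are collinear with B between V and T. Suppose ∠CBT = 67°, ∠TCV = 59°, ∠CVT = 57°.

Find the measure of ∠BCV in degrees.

∠BCV = 10°

1. ∠CBV = 113°  [linear pair at B on VT]
2. ∠BVC = 57°  [B on ray VT]
3. ∠BCV = 10°  [△CVB]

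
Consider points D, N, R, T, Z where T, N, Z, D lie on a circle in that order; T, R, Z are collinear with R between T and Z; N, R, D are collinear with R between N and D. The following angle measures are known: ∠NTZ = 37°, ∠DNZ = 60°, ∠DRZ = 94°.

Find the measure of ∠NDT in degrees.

1. ∠DTZ = 60°  [same arc ZD]
2. ∠DRT = 86°  [linear pair at R on TZ]
3. ∠NDT = 34°  [△TRD]

∠NDT = 34°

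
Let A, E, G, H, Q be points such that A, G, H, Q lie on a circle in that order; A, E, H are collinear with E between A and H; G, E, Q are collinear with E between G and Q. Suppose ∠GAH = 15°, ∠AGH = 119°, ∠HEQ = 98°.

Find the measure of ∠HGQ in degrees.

∠HGQ = 52°

1. ∠GQH = 15°  [same arc GH]
2. ∠AQH = 61°  [cyclic AGHQ, opposite ∠G+∠Q]
3. ∠AHQ = 67°  [△HEQ]
4. ∠HAQ = 52°  [△AHQ]
5. ∠HGQ = 52°  [same arc HQ]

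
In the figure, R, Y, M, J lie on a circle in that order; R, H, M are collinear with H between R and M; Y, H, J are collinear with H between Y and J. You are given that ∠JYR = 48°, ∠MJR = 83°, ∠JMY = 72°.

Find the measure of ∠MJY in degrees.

∠MJY = 59°

1. ∠JMR = 48°  [same arc RJ]
2. ∠JRM = 49°  [△RMJ]
3. ∠JYM = 49°  [same arc MJ]
4. ∠MJY = 59°  [△YMJ]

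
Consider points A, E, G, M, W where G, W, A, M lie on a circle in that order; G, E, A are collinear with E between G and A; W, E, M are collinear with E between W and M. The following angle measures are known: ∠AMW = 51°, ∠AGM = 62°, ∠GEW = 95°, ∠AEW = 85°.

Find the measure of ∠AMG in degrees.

1. ∠AGW = 51°  [same arc WA]
2. ∠AWM = 62°  [same arc AM]
3. ∠GAW = 33°  [△WEA]
4. ∠AWG = 96°  [△GWA]
5. ∠AMG = 84°  [cyclic GWAM, opposite ∠W+∠M]

∠AMG = 84°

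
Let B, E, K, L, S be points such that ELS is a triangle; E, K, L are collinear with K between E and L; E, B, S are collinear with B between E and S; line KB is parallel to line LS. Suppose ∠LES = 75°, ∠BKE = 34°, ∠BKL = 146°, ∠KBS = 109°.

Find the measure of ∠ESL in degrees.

1. ∠BEK = 75°  [K on EL, B on ES]
2. ∠EBK = 71°  [△EKB]
3. ∠ESL = 71°  [KB∥LS, corresponding at B]

∠ESL = 71°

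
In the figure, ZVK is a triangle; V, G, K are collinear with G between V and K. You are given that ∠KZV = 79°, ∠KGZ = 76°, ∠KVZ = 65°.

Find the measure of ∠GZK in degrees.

1. ∠VKZ = 36°  [△ZVK]
2. ∠GKZ = 36°  [G on ray KV]
3. ∠GZK = 68°  [△ZGK]

∠GZK = 68°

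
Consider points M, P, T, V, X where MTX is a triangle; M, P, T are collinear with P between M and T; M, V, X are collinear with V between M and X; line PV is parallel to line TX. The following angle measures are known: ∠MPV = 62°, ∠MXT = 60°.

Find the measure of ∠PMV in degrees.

1. ∠MTX = 62°  [PV∥TX, corresponding at P]
2. ∠TMX = 58°  [△MTX]
3. ∠PMV = 58°  [P on MT, V on MX]

∠PMV = 58°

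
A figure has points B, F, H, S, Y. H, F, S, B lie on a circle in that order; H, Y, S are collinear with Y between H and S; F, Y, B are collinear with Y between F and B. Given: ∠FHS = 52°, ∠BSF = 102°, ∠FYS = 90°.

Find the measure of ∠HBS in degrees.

1. ∠FBS = 52°  [same arc FS]
2. ∠BFS = 26°  [△FSB]
3. ∠FSH = 64°  [△FYS]
4. ∠HFS = 64°  [△HFS]
5. ∠HBS = 116°  [cyclic HFSB, opposite ∠F+∠B]

∠HBS = 116°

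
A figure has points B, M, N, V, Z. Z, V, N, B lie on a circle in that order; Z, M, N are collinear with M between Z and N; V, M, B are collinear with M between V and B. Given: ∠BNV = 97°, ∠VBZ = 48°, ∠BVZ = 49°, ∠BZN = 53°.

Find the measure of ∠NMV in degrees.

∠NMV = 79°

1. ∠VNZ = 48°  [same arc ZV]
2. ∠BVN = 53°  [same arc NB]
3. ∠NMV = 79°  [△VMN]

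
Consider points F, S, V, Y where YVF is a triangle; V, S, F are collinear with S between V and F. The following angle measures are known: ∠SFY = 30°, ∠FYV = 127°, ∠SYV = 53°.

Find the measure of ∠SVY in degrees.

∠SVY = 23°

1. ∠VFY = 30°  [S on ray FV]
2. ∠FVY = 23°  [△YVF]
3. ∠SVY = 23°  [S on ray VF]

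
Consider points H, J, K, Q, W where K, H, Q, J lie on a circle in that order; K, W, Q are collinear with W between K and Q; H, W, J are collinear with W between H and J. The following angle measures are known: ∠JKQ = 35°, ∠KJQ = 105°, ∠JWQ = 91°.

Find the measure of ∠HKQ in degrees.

1. ∠JQK = 40°  [△KQJ]
2. ∠HWK = 91°  [vertical angles at W]
3. ∠JHK = 40°  [same arc KJ]
4. ∠HKQ = 49°  [△KWH]

∠HKQ = 49°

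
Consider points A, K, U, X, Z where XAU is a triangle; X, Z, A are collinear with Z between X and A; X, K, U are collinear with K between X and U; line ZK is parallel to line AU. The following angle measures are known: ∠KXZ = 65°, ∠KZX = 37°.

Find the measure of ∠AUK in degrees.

∠AUK = 78°

1. ∠XKZ = 78°  [△XZK]
2. ∠UKZ = 102°  [linear pair at K on XU]
3. ∠AUK = 78°  [ZK∥AU, co-interior at U–K]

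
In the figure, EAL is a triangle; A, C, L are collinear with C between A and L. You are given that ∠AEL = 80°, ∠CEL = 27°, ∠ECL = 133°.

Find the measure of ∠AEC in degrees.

∠AEC = 53°

1. ∠CLE = 20°  [△ECL]
2. ∠ACE = 47°  [linear pair at C on AL]
3. ∠ALE = 20°  [C on ray LA]
4. ∠EAL = 80°  [△EAL]
5. ∠CAE = 80°  [C on ray AL]
6. ∠AEC = 53°  [△EAC]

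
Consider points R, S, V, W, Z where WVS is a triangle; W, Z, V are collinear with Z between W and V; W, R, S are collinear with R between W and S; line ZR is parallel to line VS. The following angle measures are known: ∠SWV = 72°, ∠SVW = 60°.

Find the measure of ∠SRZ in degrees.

∠SRZ = 132°

1. ∠VSW = 48°  [△WVS]
2. ∠WRZ = 48°  [ZR∥VS, corresponding at R]
3. ∠SRZ = 132°  [linear pair at R on WS]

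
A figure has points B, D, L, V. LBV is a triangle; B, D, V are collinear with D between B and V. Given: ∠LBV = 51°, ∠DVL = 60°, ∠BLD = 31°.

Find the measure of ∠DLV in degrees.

∠DLV = 38°

1. ∠DBL = 51°  [D on ray BV]
2. ∠BDL = 98°  [△LBD]
3. ∠LDV = 82°  [linear pair at D on BV]
4. ∠DLV = 38°  [△LDV]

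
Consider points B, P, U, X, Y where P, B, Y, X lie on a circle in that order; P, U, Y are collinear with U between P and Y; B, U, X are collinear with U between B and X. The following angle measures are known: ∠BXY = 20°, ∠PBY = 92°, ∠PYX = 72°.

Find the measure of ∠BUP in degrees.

∠BUP = 88°

1. ∠BPY = 20°  [same arc BY]
2. ∠PBX = 72°  [same arc PX]
3. ∠BUP = 88°  [△PUB]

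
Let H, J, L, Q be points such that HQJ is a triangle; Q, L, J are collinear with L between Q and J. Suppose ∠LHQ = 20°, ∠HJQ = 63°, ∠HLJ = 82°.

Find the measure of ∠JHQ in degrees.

∠JHQ = 55°

1. ∠HLQ = 98°  [linear pair at L on QJ]
2. ∠HQL = 62°  [△HQL]
3. ∠HQJ = 62°  [L on ray QJ]
4. ∠JHQ = 55°  [△HQJ]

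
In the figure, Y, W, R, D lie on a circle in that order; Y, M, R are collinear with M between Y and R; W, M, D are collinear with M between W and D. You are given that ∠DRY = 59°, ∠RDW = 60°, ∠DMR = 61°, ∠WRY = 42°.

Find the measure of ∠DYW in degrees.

∠DYW = 79°

1. ∠DWY = 59°  [same arc YD]
2. ∠WDY = 42°  [same arc YW]
3. ∠DYW = 79°  [△YWD]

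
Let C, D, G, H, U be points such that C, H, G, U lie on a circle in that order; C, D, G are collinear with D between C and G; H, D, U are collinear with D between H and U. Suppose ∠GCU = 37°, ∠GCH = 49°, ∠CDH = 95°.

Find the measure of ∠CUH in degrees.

1. ∠GHU = 37°  [same arc GU]
2. ∠GDH = 85°  [linear pair at D on CG]
3. ∠CGH = 58°  [△HDG]
4. ∠CUH = 58°  [same arc CH]

∠CUH = 58°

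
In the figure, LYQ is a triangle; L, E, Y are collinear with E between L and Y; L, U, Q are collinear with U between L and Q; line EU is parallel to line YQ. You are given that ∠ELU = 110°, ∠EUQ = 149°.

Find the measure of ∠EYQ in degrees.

1. ∠EUL = 31°  [linear pair at U on LQ]
2. ∠LEU = 39°  [△LEU]
3. ∠UEY = 141°  [linear pair at E on LY]
4. ∠EYQ = 39°  [EU∥YQ, co-interior at Y–E]

∠EYQ = 39°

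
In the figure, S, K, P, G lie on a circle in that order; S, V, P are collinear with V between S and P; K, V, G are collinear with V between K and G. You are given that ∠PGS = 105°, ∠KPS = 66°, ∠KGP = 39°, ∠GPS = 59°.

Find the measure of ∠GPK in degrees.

∠GPK = 125°

1. ∠GSP = 16°  [△SPG]
2. ∠GKP = 16°  [same arc PG]
3. ∠GPK = 125°  [△KPG]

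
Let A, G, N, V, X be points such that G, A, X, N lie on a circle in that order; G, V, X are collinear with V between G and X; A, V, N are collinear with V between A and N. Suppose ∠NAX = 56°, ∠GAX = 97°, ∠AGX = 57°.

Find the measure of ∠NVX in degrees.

∠NVX = 82°

1. ∠NGX = 56°  [same arc XN]
2. ∠GNX = 83°  [cyclic GAXN, opposite ∠A+∠N]
3. ∠ANX = 57°  [same arc AX]
4. ∠GXN = 41°  [△GXN]
5. ∠NVX = 82°  [△XVN]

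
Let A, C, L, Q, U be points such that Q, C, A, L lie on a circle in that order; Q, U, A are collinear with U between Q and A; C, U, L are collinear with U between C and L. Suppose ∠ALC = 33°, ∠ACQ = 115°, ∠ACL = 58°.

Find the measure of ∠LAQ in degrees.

1. ∠ALQ = 65°  [cyclic QCAL, opposite ∠C+∠L]
2. ∠AQL = 58°  [same arc AL]
3. ∠LAQ = 57°  [△QAL]

∠LAQ = 57°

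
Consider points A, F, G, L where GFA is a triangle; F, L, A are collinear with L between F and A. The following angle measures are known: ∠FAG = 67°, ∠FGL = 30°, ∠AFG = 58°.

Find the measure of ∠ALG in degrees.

∠ALG = 88°

1. ∠GFL = 58°  [L on ray FA]
2. ∠FLG = 92°  [△GFL]
3. ∠ALG = 88°  [linear pair at L on FA]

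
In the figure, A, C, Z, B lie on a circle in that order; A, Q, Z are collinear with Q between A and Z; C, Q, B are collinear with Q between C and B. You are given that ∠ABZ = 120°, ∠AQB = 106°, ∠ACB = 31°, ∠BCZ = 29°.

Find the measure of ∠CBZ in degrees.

1. ∠BQZ = 74°  [linear pair at Q on AZ]
2. ∠AZB = 31°  [same arc AB]
3. ∠CBZ = 75°  [△ZQB]

∠CBZ = 75°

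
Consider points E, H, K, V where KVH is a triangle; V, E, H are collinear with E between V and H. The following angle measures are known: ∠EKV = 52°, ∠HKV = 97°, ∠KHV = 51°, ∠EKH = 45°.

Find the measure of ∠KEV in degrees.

1. ∠EHK = 51°  [E on ray HV]
2. ∠HEK = 84°  [△KEH]
3. ∠KEV = 96°  [linear pair at E on VH]

∠KEV = 96°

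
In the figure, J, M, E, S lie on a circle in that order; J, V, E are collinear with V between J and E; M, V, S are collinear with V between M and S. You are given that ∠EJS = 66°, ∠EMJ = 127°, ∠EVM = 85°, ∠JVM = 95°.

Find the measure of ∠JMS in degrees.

1. ∠ESJ = 53°  [cyclic JMES, opposite ∠M+∠S]
2. ∠JES = 61°  [△JES]
3. ∠JMS = 61°  [same arc JS]

∠JMS = 61°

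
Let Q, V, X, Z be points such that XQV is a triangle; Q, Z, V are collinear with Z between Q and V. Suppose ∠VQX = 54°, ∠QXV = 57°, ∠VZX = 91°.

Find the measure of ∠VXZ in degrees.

1. ∠QVX = 69°  [△XQV]
2. ∠XVZ = 69°  [Z on ray VQ]
3. ∠VXZ = 20°  [△XZV]

∠VXZ = 20°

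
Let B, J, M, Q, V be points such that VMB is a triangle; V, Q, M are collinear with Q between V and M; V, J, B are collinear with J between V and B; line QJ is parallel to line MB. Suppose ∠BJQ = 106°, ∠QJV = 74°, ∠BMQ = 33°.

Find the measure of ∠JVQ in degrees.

1. ∠MBV = 74°  [QJ∥MB, corresponding at J]
2. ∠BMV = 33°  [Q on ray MV]
3. ∠BVM = 73°  [△VMB]
4. ∠JVQ = 73°  [Q on VM, J on VB]

∠JVQ = 73°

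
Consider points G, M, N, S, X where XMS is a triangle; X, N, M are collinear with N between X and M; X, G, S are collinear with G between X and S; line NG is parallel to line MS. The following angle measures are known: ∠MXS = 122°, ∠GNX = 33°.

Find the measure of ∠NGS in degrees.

∠NGS = 155°

1. ∠GXN = 122°  [N on XM, G on XS]
2. ∠NGX = 25°  [△XNG]
3. ∠NGS = 155°  [linear pair at G on XS]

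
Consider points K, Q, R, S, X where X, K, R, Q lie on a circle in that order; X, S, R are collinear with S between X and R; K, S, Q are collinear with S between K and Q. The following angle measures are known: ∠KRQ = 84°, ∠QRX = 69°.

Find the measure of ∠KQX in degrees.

1. ∠KXQ = 96°  [cyclic XKRQ, opposite ∠X+∠R]
2. ∠QKX = 69°  [same arc XQ]
3. ∠KQX = 15°  [△XKQ]

∠KQX = 15°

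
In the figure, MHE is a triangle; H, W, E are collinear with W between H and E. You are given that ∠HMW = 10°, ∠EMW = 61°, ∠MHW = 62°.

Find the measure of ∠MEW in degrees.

1. ∠HWM = 108°  [△MHW]
2. ∠EWM = 72°  [linear pair at W on HE]
3. ∠MEW = 47°  [△MWE]

∠MEW = 47°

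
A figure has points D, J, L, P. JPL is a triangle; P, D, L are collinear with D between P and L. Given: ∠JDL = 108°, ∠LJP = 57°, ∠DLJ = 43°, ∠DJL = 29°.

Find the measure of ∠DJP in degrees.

∠DJP = 28°

1. ∠JDP = 72°  [linear pair at D on PL]
2. ∠JLP = 43°  [D on ray LP]
3. ∠JPL = 80°  [△JPL]
4. ∠DPJ = 80°  [D on ray PL]
5. ∠DJP = 28°  [△JPD]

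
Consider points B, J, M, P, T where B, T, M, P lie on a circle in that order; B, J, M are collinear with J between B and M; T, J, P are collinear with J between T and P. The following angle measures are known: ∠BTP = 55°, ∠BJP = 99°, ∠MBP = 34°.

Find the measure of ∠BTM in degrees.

1. ∠BMP = 55°  [same arc BP]
2. ∠BPM = 91°  [△BMP]
3. ∠BTM = 89°  [cyclic BTMP, opposite ∠T+∠P]

∠BTM = 89°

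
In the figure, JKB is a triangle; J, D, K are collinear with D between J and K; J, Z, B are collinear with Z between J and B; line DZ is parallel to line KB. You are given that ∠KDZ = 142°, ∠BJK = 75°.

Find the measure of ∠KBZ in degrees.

1. ∠JDZ = 38°  [linear pair at D on JK]
2. ∠DJZ = 75°  [D on JK, Z on JB]
3. ∠DZJ = 67°  [△JDZ]
4. ∠BZD = 113°  [linear pair at Z on JB]
5. ∠KBZ = 67°  [DZ∥KB, co-interior at B–Z]

∠KBZ = 67°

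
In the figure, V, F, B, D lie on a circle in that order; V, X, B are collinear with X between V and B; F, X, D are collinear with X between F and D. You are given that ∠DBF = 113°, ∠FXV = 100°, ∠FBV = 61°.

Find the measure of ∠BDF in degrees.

1. ∠BXF = 80°  [linear pair at X on VB]
2. ∠BFD = 39°  [△FXB]
3. ∠BDF = 28°  [△FBD]

∠BDF = 28°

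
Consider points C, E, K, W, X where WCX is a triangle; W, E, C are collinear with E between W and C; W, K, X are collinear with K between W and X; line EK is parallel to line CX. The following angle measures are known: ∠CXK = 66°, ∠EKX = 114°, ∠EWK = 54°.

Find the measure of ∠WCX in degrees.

1. ∠CXW = 66°  [K on ray XW]
2. ∠CWX = 54°  [E on WC, K on WX]
3. ∠WCX = 60°  [△WCX]

∠WCX = 60°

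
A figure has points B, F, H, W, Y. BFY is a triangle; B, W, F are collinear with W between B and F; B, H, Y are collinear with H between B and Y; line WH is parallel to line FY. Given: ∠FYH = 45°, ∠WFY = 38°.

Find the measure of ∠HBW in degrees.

1. ∠BYF = 45°  [H on ray YB]
2. ∠BFY = 38°  [W on ray FB]
3. ∠FBY = 97°  [△BFY]
4. ∠HBW = 97°  [W on BF, H on BY]

∠HBW = 97°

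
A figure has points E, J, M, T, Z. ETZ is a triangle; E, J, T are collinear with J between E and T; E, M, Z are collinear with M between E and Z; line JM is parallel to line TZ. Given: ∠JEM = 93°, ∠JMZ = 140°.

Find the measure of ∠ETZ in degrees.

1. ∠EMJ = 40°  [linear pair at M on EZ]
2. ∠EJM = 47°  [△EJM]
3. ∠ETZ = 47°  [JM∥TZ, corresponding at J]

∠ETZ = 47°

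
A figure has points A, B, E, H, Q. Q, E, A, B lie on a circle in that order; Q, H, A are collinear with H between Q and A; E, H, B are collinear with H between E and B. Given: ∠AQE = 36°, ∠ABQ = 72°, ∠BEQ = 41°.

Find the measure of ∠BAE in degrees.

∠BAE = 77°

1. ∠ABE = 36°  [same arc EA]
2. ∠EHQ = 103°  [△QHE]
3. ∠AEQ = 108°  [cyclic QEAB, opposite ∠E+∠B]
4. ∠AHE = 77°  [linear pair at H on QA]
5. ∠EAQ = 36°  [△QEA]
6. ∠AEB = 67°  [△EHA]
7. ∠BAE = 77°  [△EAB]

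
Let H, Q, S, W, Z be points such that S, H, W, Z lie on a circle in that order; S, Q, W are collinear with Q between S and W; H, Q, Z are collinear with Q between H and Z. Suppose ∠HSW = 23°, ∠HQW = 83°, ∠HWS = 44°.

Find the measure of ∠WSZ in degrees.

∠WSZ = 53°

1. ∠SQZ = 83°  [vertical angles at Q]
2. ∠HZS = 44°  [same arc SH]
3. ∠WSZ = 53°  [△SQZ]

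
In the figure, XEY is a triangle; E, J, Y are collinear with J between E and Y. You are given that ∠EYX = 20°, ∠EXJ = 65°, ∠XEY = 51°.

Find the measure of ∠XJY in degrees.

∠XJY = 116°

1. ∠JEX = 51°  [J on ray EY]
2. ∠EJX = 64°  [△XEJ]
3. ∠XJY = 116°  [linear pair at J on EY]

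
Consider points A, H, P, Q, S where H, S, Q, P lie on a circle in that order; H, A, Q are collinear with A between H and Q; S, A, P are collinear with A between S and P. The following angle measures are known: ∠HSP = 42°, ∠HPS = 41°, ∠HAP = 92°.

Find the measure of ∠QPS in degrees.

∠QPS = 50°

1. ∠HQP = 42°  [same arc HP]
2. ∠PAQ = 88°  [linear pair at A on HQ]
3. ∠QPS = 50°  [△QAP]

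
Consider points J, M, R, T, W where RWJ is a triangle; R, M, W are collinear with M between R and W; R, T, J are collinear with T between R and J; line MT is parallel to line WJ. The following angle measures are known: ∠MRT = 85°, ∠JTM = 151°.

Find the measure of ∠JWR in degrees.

1. ∠MTR = 29°  [linear pair at T on RJ]
2. ∠RMT = 66°  [△RMT]
3. ∠JWR = 66°  [MT∥WJ, corresponding at M]

∠JWR = 66°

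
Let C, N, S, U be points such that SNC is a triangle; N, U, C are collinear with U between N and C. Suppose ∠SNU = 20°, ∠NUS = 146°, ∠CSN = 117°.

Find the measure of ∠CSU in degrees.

∠CSU = 103°

1. ∠CNS = 20°  [U on ray NC]
2. ∠CUS = 34°  [linear pair at U on NC]
3. ∠NCS = 43°  [△SNC]
4. ∠SCU = 43°  [U on ray CN]
5. ∠CSU = 103°  [△SUC]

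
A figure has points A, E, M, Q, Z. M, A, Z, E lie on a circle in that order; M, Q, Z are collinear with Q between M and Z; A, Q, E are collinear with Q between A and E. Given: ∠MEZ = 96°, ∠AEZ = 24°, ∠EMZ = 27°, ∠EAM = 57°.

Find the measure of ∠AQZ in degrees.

∠AQZ = 81°

1. ∠MAZ = 84°  [cyclic MAZE, opposite ∠A+∠E]
2. ∠AMZ = 24°  [same arc AZ]
3. ∠EAZ = 27°  [same arc ZE]
4. ∠AZM = 72°  [△MAZ]
5. ∠AQZ = 81°  [△AQZ]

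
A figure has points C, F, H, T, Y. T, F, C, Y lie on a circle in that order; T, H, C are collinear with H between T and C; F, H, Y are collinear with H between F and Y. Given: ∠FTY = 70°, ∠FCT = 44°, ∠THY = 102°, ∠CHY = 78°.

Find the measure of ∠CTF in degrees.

∠CTF = 36°

1. ∠FYT = 44°  [same arc TF]
2. ∠FHT = 78°  [vertical angles at H]
3. ∠TFY = 66°  [△TFY]
4. ∠CTF = 36°  [△THF]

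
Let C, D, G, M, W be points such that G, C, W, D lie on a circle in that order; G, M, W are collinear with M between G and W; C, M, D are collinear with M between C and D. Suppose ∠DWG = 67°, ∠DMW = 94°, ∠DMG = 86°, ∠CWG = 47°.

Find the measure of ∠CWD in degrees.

∠CWD = 114°

1. ∠CDW = 19°  [△WMD]
2. ∠CMW = 86°  [vertical angles at M]
3. ∠DCW = 47°  [△CMW]
4. ∠CWD = 114°  [△CWD]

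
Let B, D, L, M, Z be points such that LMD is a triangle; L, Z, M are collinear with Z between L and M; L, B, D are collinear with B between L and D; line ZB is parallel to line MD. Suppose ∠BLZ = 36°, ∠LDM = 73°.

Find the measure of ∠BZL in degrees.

1. ∠DLM = 36°  [Z on LM, B on LD]
2. ∠DML = 71°  [△LMD]
3. ∠BZL = 71°  [ZB∥MD, corresponding at Z]

∠BZL = 71°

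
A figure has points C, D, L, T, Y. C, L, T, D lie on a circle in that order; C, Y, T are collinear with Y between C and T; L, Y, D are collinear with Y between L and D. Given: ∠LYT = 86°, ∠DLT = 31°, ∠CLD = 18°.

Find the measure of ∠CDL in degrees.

1. ∠CYD = 86°  [vertical angles at Y]
2. ∠DCT = 31°  [same arc TD]
3. ∠CDL = 63°  [△CYD]

∠CDL = 63°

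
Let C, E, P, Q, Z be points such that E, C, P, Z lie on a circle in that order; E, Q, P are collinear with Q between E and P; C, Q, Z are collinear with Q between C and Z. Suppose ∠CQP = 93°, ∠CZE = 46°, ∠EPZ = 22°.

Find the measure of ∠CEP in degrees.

∠CEP = 71°

1. ∠CQE = 87°  [linear pair at Q on EP]
2. ∠ECZ = 22°  [same arc EZ]
3. ∠CEP = 71°  [△EQC]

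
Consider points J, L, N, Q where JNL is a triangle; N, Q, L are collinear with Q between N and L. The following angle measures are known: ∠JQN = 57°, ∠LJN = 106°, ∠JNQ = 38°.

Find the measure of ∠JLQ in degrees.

∠JLQ = 36°

1. ∠JNL = 38°  [Q on ray NL]
2. ∠JLN = 36°  [△JNL]
3. ∠JLQ = 36°  [Q on ray LN]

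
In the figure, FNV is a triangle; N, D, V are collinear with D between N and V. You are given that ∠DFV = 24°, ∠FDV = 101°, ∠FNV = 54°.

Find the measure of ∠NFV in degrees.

∠NFV = 71°

1. ∠DVF = 55°  [△FDV]
2. ∠FVN = 55°  [D on ray VN]
3. ∠NFV = 71°  [△FNV]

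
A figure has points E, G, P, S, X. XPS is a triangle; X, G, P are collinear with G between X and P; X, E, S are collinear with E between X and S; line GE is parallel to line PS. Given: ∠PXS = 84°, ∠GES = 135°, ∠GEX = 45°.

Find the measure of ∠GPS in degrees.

∠GPS = 51°

1. ∠EXG = 84°  [G on XP, E on XS]
2. ∠EGX = 51°  [△XGE]
3. ∠EGP = 129°  [linear pair at G on XP]
4. ∠GPS = 51°  [GE∥PS, co-interior at P–G]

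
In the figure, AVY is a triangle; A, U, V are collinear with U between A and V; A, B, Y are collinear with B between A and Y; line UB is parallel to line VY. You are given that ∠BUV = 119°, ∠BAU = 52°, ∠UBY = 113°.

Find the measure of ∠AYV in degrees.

∠AYV = 67°

1. ∠AUB = 61°  [linear pair at U on AV]
2. ∠ABU = 67°  [△AUB]
3. ∠AYV = 67°  [UB∥VY, corresponding at B]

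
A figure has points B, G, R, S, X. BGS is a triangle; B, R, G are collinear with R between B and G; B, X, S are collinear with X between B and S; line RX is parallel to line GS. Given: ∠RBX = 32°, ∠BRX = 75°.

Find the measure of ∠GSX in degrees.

1. ∠BXR = 73°  [△BRX]
2. ∠RXS = 107°  [linear pair at X on BS]
3. ∠GSX = 73°  [RX∥GS, co-interior at S–X]

∠GSX = 73°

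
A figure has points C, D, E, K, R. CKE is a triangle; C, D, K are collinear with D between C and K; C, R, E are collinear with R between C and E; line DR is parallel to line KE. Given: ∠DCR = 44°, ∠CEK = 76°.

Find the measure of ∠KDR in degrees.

1. ∠ECK = 44°  [D on CK, R on CE]
2. ∠CKE = 60°  [△CKE]
3. ∠CDR = 60°  [DR∥KE, corresponding at D]
4. ∠KDR = 120°  [linear pair at D on CK]

∠KDR = 120°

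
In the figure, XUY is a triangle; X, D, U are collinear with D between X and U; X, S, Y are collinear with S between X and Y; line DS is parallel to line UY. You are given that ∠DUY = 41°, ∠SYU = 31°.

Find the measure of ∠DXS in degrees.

1. ∠XUY = 41°  [D on ray UX]
2. ∠UYX = 31°  [S on ray YX]
3. ∠UXY = 108°  [△XUY]
4. ∠DXS = 108°  [D on XU, S on XY]

∠DXS = 108°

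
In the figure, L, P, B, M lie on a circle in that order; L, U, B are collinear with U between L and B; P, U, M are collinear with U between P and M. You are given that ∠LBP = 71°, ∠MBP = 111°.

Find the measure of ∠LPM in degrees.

∠LPM = 40°

1. ∠LMP = 71°  [same arc LP]
2. ∠MLP = 69°  [cyclic LPBM, opposite ∠L+∠B]
3. ∠LPM = 40°  [△LPM]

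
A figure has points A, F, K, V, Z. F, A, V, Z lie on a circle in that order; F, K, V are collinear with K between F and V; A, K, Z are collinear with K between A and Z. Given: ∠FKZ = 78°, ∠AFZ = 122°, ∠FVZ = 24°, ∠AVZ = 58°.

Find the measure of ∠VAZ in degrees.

1. ∠VKZ = 102°  [linear pair at K on FV]
2. ∠AZV = 54°  [△VKZ]
3. ∠VAZ = 68°  [△AVZ]

∠VAZ = 68°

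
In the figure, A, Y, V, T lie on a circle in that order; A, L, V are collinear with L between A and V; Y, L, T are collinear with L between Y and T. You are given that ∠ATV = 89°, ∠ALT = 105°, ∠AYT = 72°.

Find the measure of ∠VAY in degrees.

∠VAY = 33°

1. ∠VLY = 105°  [vertical angles at L]
2. ∠ALY = 75°  [linear pair at L on AV]
3. ∠VAY = 33°  [△ALY]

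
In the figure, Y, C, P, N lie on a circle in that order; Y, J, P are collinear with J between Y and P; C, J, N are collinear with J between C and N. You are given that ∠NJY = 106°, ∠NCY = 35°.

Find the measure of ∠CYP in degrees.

1. ∠CJP = 106°  [vertical angles at J]
2. ∠CJY = 74°  [linear pair at J on YP]
3. ∠CYP = 71°  [△YJC]

∠CYP = 71°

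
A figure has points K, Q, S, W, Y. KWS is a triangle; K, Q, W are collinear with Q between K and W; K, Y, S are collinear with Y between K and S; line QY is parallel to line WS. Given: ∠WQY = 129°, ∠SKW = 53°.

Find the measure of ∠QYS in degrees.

∠QYS = 104°

1. ∠KQY = 51°  [linear pair at Q on KW]
2. ∠QKY = 53°  [Q on KW, Y on KS]
3. ∠KYQ = 76°  [△KQY]
4. ∠QYS = 104°  [linear pair at Y on KS]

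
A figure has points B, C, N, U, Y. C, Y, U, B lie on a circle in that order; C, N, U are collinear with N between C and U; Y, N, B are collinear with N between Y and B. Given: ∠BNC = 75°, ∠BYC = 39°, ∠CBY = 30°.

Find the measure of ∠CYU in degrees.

∠CYU = 114°

1. ∠BCU = 75°  [△CNB]
2. ∠BUC = 39°  [same arc CB]
3. ∠CBU = 66°  [△CUB]
4. ∠CYU = 114°  [cyclic CYUB, opposite ∠Y+∠B]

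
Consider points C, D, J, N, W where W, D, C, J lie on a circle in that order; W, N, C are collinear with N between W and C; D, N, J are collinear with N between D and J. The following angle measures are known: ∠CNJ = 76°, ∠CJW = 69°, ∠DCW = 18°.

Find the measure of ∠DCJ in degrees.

∠DCJ = 71°

1. ∠DNW = 76°  [vertical angles at N]
2. ∠CDW = 111°  [cyclic WDCJ, opposite ∠D+∠J]
3. ∠DJW = 18°  [same arc WD]
4. ∠CWD = 51°  [△WDC]
5. ∠JDW = 53°  [△WND]
6. ∠DWJ = 109°  [△WDJ]
7. ∠DCJ = 71°  [cyclic WDCJ, opposite ∠W+∠C]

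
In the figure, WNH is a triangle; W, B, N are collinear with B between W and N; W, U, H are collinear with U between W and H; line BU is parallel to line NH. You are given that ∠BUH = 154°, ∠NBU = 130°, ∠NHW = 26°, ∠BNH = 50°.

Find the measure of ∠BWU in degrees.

∠BWU = 104°

1. ∠BUW = 26°  [linear pair at U on WH]
2. ∠UBW = 50°  [linear pair at B on WN]
3. ∠BWU = 104°  [△WBU]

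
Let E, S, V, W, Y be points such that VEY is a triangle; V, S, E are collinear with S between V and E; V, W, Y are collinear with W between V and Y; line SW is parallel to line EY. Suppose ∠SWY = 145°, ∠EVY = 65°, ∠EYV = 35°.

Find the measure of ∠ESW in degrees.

1. ∠SWV = 35°  [linear pair at W on VY]
2. ∠SVW = 65°  [S on VE, W on VY]
3. ∠VSW = 80°  [△VSW]
4. ∠ESW = 100°  [linear pair at S on VE]

∠ESW = 100°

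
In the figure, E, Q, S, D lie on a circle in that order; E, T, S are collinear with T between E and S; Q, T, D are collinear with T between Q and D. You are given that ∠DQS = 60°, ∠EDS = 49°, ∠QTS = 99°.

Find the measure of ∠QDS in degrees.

1. ∠ESQ = 21°  [△QTS]
2. ∠EQS = 131°  [cyclic EQSD, opposite ∠Q+∠D]
3. ∠QES = 28°  [△EQS]
4. ∠QDS = 28°  [same arc QS]

∠QDS = 28°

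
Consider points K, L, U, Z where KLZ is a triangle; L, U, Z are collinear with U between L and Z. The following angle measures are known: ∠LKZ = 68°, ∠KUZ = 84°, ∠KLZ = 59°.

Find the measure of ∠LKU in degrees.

∠LKU = 25°

1. ∠KUL = 96°  [linear pair at U on LZ]
2. ∠KLU = 59°  [U on ray LZ]
3. ∠LKU = 25°  [△KLU]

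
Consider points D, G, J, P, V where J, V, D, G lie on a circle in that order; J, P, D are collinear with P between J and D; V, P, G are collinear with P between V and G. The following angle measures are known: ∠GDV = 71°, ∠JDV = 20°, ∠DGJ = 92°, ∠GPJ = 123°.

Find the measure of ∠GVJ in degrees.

∠GVJ = 51°

1. ∠GJV = 109°  [cyclic JVDG, opposite ∠J+∠D]
2. ∠JGV = 20°  [same arc JV]
3. ∠GVJ = 51°  [△JVG]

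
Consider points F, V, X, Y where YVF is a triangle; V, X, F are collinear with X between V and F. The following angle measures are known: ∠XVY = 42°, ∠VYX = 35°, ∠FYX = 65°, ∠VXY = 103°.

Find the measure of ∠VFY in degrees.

1. ∠FXY = 77°  [linear pair at X on VF]
2. ∠XFY = 38°  [△YXF]
3. ∠VFY = 38°  [X on ray FV]

∠VFY = 38°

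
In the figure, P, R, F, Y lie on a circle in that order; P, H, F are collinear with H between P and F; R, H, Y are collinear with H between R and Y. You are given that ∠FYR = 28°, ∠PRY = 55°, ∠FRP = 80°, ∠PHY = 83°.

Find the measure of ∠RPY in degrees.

∠RPY = 53°

1. ∠FPR = 28°  [same arc RF]
2. ∠PFR = 72°  [△PRF]
3. ∠PYR = 72°  [same arc PR]
4. ∠RPY = 53°  [△PRY]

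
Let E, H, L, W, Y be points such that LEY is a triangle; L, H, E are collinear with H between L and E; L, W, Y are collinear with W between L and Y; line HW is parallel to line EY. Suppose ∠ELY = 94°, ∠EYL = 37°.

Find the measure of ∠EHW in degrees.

1. ∠LEY = 49°  [△LEY]
2. ∠LHW = 49°  [HW∥EY, corresponding at H]
3. ∠EHW = 131°  [linear pair at H on LE]

∠EHW = 131°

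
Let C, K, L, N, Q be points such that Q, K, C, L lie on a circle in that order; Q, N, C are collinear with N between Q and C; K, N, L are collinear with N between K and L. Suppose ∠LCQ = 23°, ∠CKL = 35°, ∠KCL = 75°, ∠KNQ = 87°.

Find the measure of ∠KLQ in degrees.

∠KLQ = 52°

1. ∠LKQ = 23°  [same arc QL]
2. ∠KQL = 105°  [cyclic QKCL, opposite ∠Q+∠C]
3. ∠KLQ = 52°  [△QKL]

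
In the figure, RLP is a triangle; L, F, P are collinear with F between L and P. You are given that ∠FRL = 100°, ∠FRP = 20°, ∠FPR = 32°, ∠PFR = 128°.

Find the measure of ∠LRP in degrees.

1. ∠LPR = 32°  [F on ray PL]
2. ∠LFR = 52°  [linear pair at F on LP]
3. ∠FLR = 28°  [△RLF]
4. ∠PLR = 28°  [F on ray LP]
5. ∠LRP = 120°  [△RLP]

∠LRP = 120°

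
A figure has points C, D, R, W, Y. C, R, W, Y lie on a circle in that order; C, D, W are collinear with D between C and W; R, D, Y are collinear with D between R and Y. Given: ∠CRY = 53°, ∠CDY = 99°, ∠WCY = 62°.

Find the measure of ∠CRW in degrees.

∠CRW = 115°

1. ∠CWY = 53°  [same arc CY]
2. ∠CYW = 65°  [△CWY]
3. ∠CRW = 115°  [cyclic CRWY, opposite ∠R+∠Y]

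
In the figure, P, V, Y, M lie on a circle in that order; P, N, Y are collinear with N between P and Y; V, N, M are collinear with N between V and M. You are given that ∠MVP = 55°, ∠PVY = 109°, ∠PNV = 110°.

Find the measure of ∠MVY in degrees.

∠MVY = 54°

1. ∠VPY = 15°  [△PNV]
2. ∠PYV = 56°  [△PVY]
3. ∠VNY = 70°  [linear pair at N on PY]
4. ∠MVY = 54°  [△VNY]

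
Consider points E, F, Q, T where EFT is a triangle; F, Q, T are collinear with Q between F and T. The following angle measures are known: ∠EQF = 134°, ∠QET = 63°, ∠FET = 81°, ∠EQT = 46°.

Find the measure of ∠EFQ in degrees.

1. ∠ETQ = 71°  [△EQT]
2. ∠ETF = 71°  [Q on ray TF]
3. ∠EFT = 28°  [△EFT]
4. ∠EFQ = 28°  [Q on ray FT]

∠EFQ = 28°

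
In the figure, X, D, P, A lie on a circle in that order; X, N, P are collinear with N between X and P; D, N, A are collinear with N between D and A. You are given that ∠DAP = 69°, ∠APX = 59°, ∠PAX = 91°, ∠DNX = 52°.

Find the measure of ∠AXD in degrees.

∠AXD = 99°

1. ∠ANP = 52°  [△PNA]
2. ∠ADX = 59°  [same arc XA]
3. ∠AXP = 30°  [△XPA]
4. ∠ANX = 128°  [linear pair at N on XP]
5. ∠DAX = 22°  [△XNA]
6. ∠AXD = 99°  [△XDA]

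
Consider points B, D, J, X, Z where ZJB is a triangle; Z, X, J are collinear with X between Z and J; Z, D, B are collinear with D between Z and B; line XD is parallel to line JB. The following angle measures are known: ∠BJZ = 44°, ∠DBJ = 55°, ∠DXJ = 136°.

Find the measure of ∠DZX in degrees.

1. ∠JBZ = 55°  [D on ray BZ]
2. ∠BZJ = 81°  [△ZJB]
3. ∠DZX = 81°  [X on ZJ, D on ZB]

∠DZX = 81°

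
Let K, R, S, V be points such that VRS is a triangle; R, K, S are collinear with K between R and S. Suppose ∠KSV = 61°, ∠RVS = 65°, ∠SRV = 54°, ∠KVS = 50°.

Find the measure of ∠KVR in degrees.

1. ∠SKV = 69°  [△VKS]
2. ∠KRV = 54°  [K on ray RS]
3. ∠RKV = 111°  [linear pair at K on RS]
4. ∠KVR = 15°  [△VRK]

∠KVR = 15°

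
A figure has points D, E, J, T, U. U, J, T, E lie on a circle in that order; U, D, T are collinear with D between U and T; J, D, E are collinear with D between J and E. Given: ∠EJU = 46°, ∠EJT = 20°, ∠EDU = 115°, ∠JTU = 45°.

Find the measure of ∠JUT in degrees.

∠JUT = 69°

1. ∠ETU = 46°  [same arc UE]
2. ∠EDT = 65°  [linear pair at D on UT]
3. ∠JET = 69°  [△TDE]
4. ∠JUT = 69°  [same arc JT]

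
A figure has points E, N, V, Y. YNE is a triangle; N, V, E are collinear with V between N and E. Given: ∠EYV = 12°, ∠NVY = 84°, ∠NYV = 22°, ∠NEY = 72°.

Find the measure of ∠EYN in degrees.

∠EYN = 34°

1. ∠VNY = 74°  [△YNV]
2. ∠ENY = 74°  [V on ray NE]
3. ∠EYN = 34°  [△YNE]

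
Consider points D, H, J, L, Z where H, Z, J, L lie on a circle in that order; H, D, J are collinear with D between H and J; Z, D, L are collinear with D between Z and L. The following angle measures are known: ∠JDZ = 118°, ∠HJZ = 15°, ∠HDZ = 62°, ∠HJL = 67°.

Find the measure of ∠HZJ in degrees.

1. ∠HZL = 67°  [same arc HL]
2. ∠JHZ = 51°  [△HDZ]
3. ∠HZJ = 114°  [△HZJ]

∠HZJ = 114°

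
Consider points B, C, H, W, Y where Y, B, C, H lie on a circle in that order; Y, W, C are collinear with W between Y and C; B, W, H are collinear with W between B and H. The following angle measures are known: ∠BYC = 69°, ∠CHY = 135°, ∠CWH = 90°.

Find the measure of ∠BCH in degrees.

∠BCH = 87°

1. ∠BHC = 69°  [same arc BC]
2. ∠CBY = 45°  [cyclic YBCH, opposite ∠B+∠H]
3. ∠BWY = 90°  [vertical angles at W]
4. ∠BCY = 66°  [△YBC]
5. ∠BWC = 90°  [linear pair at W on YC]
6. ∠CBH = 24°  [△BWC]
7. ∠BCH = 87°  [△BCH]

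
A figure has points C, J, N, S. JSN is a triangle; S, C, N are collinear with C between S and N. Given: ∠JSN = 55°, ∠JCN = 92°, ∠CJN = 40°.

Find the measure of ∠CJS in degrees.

1. ∠CSJ = 55°  [C on ray SN]
2. ∠JCS = 88°  [linear pair at C on SN]
3. ∠CJS = 37°  [△JSC]

∠CJS = 37°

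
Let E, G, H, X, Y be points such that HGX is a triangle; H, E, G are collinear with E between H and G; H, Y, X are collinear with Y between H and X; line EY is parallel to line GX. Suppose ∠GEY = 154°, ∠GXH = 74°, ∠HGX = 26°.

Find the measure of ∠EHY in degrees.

1. ∠HEY = 26°  [linear pair at E on HG]
2. ∠EYH = 74°  [EY∥GX, corresponding at Y]
3. ∠EHY = 80°  [△HEY]

∠EHY = 80°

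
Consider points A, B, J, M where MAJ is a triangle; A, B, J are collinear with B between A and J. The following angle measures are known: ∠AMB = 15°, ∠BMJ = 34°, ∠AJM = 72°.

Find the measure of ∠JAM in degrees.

∠JAM = 59°

1. ∠BJM = 72°  [B on ray JA]
2. ∠JBM = 74°  [△MBJ]
3. ∠ABM = 106°  [linear pair at B on AJ]
4. ∠BAM = 59°  [△MAB]
5. ∠JAM = 59°  [B on ray AJ]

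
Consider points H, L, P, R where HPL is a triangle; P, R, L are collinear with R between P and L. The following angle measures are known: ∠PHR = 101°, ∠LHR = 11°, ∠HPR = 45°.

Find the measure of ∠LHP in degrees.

1. ∠HRP = 34°  [△HPR]
2. ∠HPL = 45°  [R on ray PL]
3. ∠HRL = 146°  [linear pair at R on PL]
4. ∠HLR = 23°  [△HRL]
5. ∠HLP = 23°  [R on ray LP]
6. ∠LHP = 112°  [△HPL]

∠LHP = 112°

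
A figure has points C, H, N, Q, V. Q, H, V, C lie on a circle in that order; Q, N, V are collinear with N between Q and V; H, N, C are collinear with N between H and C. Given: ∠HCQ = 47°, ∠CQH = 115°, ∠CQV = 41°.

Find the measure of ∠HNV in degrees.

1. ∠HVQ = 47°  [same arc QH]
2. ∠CHV = 41°  [same arc VC]
3. ∠HNV = 92°  [△HNV]

∠HNV = 92°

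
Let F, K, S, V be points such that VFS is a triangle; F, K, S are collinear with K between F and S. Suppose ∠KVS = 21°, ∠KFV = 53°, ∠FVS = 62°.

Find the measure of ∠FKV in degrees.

1. ∠SFV = 53°  [K on ray FS]
2. ∠FSV = 65°  [△VFS]
3. ∠KSV = 65°  [K on ray SF]
4. ∠SKV = 94°  [△VKS]
5. ∠FKV = 86°  [linear pair at K on FS]

∠FKV = 86°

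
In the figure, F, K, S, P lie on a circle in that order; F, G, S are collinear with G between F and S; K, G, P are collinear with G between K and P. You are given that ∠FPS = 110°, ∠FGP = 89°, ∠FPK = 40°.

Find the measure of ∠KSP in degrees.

1. ∠FKS = 70°  [cyclic FKSP, opposite ∠K+∠P]
2. ∠KGS = 89°  [vertical angles at G]
3. ∠FSK = 40°  [same arc FK]
4. ∠KFS = 70°  [△FKS]
5. ∠PKS = 51°  [△KGS]
6. ∠KPS = 70°  [same arc KS]
7. ∠KSP = 59°  [△KSP]

∠KSP = 59°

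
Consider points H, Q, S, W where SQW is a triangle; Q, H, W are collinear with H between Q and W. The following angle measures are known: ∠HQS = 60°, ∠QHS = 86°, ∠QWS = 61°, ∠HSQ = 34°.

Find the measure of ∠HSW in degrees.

∠HSW = 25°

1. ∠SHW = 94°  [linear pair at H on QW]
2. ∠HWS = 61°  [H on ray WQ]
3. ∠HSW = 25°  [△SHW]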